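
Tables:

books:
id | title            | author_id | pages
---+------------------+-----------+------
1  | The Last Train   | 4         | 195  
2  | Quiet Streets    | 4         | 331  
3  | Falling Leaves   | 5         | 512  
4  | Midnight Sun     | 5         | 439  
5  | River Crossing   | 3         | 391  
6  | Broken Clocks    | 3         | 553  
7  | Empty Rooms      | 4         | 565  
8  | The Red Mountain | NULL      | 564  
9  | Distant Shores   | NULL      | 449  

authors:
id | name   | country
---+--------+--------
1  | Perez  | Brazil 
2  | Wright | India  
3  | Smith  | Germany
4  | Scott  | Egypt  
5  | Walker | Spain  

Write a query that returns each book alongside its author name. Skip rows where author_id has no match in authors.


INNER JOIN keeps only books rows whose author_id matches an id in authors. Walk through each book:
  - book 1 (The Last Train): author_id=4 -> matches Scott
  - book 2 (Quiet Streets): author_id=4 -> matches Scott
  - book 3 (Falling Leaves): author_id=5 -> matches Walker
  - book 4 (Midnight Sun): author_id=5 -> matches Walker
  - book 5 (River Crossing): author_id=3 -> matches Smith
  - book 6 (Broken Clocks): author_id=3 -> matches Smith
  - book 7 (Empty Rooms): author_id=4 -> matches Scott
  - book 8 (The Red Mountain): author_id=NULL, no match -> dropped
  - book 9 (Distant Shores): author_id=NULL, no match -> dropped
So 2 of 9 rows are dropped.

SQL:
SELECT a.title, b.name AS author
FROM books a
INNER JOIN authors b ON a.author_id = b.id

Result:
title          | author
---------------+-------
The Last Train | Scott 
Quiet Streets  | Scott 
Falling Leaves | Walker
Midnight Sun   | Walker
River Crossing | Smith 
Broken Clocks  | Smith 
Empty Rooms    | Scott 


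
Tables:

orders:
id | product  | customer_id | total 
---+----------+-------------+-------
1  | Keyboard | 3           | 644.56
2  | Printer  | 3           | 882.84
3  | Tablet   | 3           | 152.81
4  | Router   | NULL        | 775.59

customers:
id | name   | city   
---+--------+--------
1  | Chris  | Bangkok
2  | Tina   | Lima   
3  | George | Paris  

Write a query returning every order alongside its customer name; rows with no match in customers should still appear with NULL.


LEFT JOIN keeps every row from orders (the left table); where customer_id has no match in customers, the customer columns become NULL. Walk through each order:
  - order 1 (Keyboard): customer_id=3 -> matches George
  - order 2 (Printer): customer_id=3 -> matches George
  - order 3 (Tablet): customer_id=3 -> matches George
  - order 4 (Router): customer_id=NULL, no match -> kept with NULL
All 4 rows appear; 1 has NULL customer.

SQL:
SELECT a.product, b.name AS customer
FROM orders a
LEFT JOIN customers b ON a.customer_id = b.id

Result:
product  | customer
---------+---------
Keyboard | George  
Printer  | George  
Tablet   | George  
Router   | NULL    


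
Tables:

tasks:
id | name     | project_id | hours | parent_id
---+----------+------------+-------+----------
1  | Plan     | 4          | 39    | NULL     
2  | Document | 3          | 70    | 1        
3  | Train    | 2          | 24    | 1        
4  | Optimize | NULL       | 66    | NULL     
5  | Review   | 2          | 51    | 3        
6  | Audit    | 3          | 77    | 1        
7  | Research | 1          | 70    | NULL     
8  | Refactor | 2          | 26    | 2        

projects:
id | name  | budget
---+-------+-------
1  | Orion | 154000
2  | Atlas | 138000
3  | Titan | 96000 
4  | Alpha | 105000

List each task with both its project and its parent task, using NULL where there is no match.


Two LEFT JOINs from the same base table tasks: one to projects via project_id, one to tasks itself via parent_id. Both are LEFT so every task is preserved.
Match against projects:
  - task 1 (Plan): project_id=4 -> matches Alpha
  - task 2 (Document): project_id=3 -> matches Titan
  - task 3 (Train): project_id=2 -> matches Atlas
  - task 4 (Optimize): project_id=NULL, no match -> kept with NULL
  - task 5 (Review): project_id=2 -> matches Atlas
  - task 6 (Audit): project_id=3 -> matches Titan
  - task 7 (Research): project_id=1 -> matches Orion
  - task 8 (Refactor): project_id=2 -> matches Atlas
Match against tasks (self):
  - task 1 (Plan): parent_id=NULL -> NULL
  - task 2 (Document): parent_id=1 -> Plan
  - task 3 (Train): parent_id=1 -> Plan
  - task 4 (Optimize): parent_id=NULL -> NULL
  - task 5 (Review): parent_id=3 -> Train
  - task 6 (Audit): parent_id=1 -> Plan
  - task 7 (Research): parent_id=NULL -> NULL
  - task 8 (Refactor): parent_id=2 -> Document

SQL:
SELECT a.name, b.name AS project, c.name AS parent
FROM tasks a
LEFT JOIN projects b ON a.project_id = b.id
LEFT JOIN tasks c ON a.parent_id = c.id

Result:
name     | project | parent  
---------+---------+---------
Plan     | Alpha   | NULL    
Document | Titan   | Plan    
Train    | Atlas   | Plan    
Optimize | NULL    | NULL    
Review   | Atlas   | Train   
Audit    | Titan   | Plan    
Research | Orion   | NULL    
Refactor | Atlas   | Document


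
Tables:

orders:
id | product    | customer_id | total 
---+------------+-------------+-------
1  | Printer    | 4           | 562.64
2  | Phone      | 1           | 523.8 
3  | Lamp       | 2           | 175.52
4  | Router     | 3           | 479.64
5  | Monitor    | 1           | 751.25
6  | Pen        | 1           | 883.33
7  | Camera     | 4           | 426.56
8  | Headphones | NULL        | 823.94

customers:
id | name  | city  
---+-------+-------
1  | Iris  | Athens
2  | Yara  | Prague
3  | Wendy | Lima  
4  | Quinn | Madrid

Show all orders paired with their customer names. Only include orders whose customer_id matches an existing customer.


INNER JOIN keeps only orders rows whose customer_id matches an id in customers. Walk through each order:
  - order 1 (Printer): customer_id=4 -> matches Quinn
  - order 2 (Phone): customer_id=1 -> matches Iris
  - order 3 (Lamp): customer_id=2 -> matches Yara
  - order 4 (Router): customer_id=3 -> matches Wendy
  - order 5 (Monitor): customer_id=1 -> matches Iris
  - order 6 (Pen): customer_id=1 -> matches Iris
  - order 7 (Camera): customer_id=4 -> matches Quinn
  - order 8 (Headphones): customer_id=NULL, no match -> dropped
So 1 of 8 rows is dropped.

SQL:
SELECT a.product, b.name AS customer
FROM orders a
INNER JOIN customers b ON a.customer_id = b.id

Result:
product | customer
--------+---------
Printer | Quinn   
Phone   | Iris    
Lamp    | Yara    
Router  | Wendy   
Monitor | Iris    
Pen     | Iris    
Camera  | Quinn   


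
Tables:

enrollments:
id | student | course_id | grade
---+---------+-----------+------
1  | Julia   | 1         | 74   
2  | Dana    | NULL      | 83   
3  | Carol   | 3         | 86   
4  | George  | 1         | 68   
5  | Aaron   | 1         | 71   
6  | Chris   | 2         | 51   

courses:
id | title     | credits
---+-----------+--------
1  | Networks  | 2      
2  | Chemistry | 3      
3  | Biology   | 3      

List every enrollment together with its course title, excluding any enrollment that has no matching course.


INNER JOIN keeps only enrollments rows whose course_id matches an id in courses. Walk through each enrollment:
  - enrollment 1 (Julia): course_id=1 -> matches Networks
  - enrollment 2 (Dana): course_id=NULL, no match -> dropped
  - enrollment 3 (Carol): course_id=3 -> matches Biology
  - enrollment 4 (George): course_id=1 -> matches Networks
  - enrollment 5 (Aaron): course_id=1 -> matches Networks
  - enrollment 6 (Chris): course_id=2 -> matches Chemistry
So 1 of 6 rows is dropped.

SQL:
SELECT a.student, b.title AS course
FROM enrollments a
INNER JOIN courses b ON a.course_id = b.id

Result:
student | course   
--------+----------
Julia   | Networks 
Carol   | Biology  
George  | Networks 
Aaron   | Networks 
Chris   | Chemistry


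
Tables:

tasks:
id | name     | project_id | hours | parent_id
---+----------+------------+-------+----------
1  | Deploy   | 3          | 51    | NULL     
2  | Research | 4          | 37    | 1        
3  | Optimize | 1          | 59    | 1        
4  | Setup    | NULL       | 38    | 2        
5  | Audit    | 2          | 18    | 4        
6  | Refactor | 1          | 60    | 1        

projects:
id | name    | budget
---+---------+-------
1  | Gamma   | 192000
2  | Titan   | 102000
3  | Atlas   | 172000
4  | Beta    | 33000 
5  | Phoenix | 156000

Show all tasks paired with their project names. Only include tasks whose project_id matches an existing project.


INNER JOIN keeps only tasks rows whose project_id matches an id in projects. Walk through each task:
  - task 1 (Deploy): project_id=3 -> matches Atlas
  - task 2 (Research): project_id=4 -> matches Beta
  - task 3 (Optimize): project_id=1 -> matches Gamma
  - task 4 (Setup): project_id=NULL, no match -> dropped
  - task 5 (Audit): project_id=2 -> matches Titan
  - task 6 (Refactor): project_id=1 -> matches Gamma
So 1 of 6 rows is dropped.

SQL:
SELECT a.name, b.name AS project
FROM tasks a
INNER JOIN projects b ON a.project_id = b.id

Result:
name     | project
---------+--------
Deploy   | Atlas  
Research | Beta   
Optimize | Gamma  
Audit    | Titan  
Refactor | Gamma  


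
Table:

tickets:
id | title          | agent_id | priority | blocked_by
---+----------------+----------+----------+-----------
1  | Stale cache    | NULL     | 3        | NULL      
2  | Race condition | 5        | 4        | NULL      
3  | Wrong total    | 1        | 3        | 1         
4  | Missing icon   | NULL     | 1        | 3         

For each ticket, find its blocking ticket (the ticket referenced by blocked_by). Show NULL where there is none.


This is a self-join: tickets is joined to a second copy of itself, matching each row's blocked_by to another row's id. Use LEFT JOIN so rows with blocked_by=NULL are kept.
  - ticket 1 (Stale cache): blocked_by=NULL -> NULL
  - ticket 2 (Race condition): blocked_by=NULL -> NULL
  - ticket 3 (Wrong total): blocked_by=1 -> Stale cache
  - ticket 4 (Missing icon): blocked_by=3 -> Wrong total

SQL:
SELECT a.title AS item, b.title AS blocked_by
FROM tickets a
LEFT JOIN tickets b ON a.blocked_by = b.id

Result:
item           | blocked_by 
---------------+------------
Stale cache    | NULL       
Race condition | NULL       
Wrong total    | Stale cache
Missing icon   | Wrong total


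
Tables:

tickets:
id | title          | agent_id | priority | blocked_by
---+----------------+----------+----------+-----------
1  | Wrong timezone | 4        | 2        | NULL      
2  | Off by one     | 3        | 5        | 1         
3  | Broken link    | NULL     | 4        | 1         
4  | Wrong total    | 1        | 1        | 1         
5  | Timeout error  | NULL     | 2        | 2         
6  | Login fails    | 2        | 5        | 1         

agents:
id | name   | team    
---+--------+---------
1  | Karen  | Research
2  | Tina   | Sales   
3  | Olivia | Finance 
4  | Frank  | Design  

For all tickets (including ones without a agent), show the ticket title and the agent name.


LEFT JOIN keeps every row from tickets (the left table); where agent_id has no match in agents, the agent columns become NULL. Walk through each ticket:
  - ticket 1 (Wrong timezone): agent_id=4 -> matches Frank
  - ticket 2 (Off by one): agent_id=3 -> matches Olivia
  - ticket 3 (Broken link): agent_id=NULL, no match -> kept with NULL
  - ticket 4 (Wrong total): agent_id=1 -> matches Karen
  - ticket 5 (Timeout error): agent_id=NULL, no match -> kept with NULL
  - ticket 6 (Login fails): agent_id=2 -> matches Tina
All 6 rows appear; 2 have NULL agent.

SQL:
SELECT a.title, b.name AS agent
FROM tickets a
LEFT JOIN agents b ON a.agent_id = b.id

Result:
title          | agent 
---------------+-------
Wrong timezone | Frank 
Off by one     | Olivia
Broken link    | NULL  
Wrong total    | Karen 
Timeout error  | NULL  
Login fails    | Tina  


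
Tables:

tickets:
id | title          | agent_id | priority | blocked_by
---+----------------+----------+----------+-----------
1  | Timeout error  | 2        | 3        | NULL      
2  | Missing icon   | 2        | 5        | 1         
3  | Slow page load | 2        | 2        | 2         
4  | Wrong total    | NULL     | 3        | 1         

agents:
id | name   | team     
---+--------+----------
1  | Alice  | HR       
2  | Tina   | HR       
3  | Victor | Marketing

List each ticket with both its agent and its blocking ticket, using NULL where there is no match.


Two LEFT JOINs from the same base table tickets: one to agents via agent_id, one to tickets itself via blocked_by. Both are LEFT so every ticket is preserved.
Match against agents:
  - ticket 1 (Timeout error): agent_id=2 -> matches Tina
  - ticket 2 (Missing icon): agent_id=2 -> matches Tina
  - ticket 3 (Slow page load): agent_id=2 -> matches Tina
  - ticket 4 (Wrong total): agent_id=NULL, no match -> kept with NULL
Match against tickets (self):
  - ticket 1 (Timeout error): blocked_by=NULL -> NULL
  - ticket 2 (Missing icon): blocked_by=1 -> Timeout error
  - ticket 3 (Slow page load): blocked_by=2 -> Missing icon
  - ticket 4 (Wrong total): blocked_by=1 -> Timeout error

SQL:
SELECT a.title, b.name AS agent, c.title AS blocked_by
FROM tickets a
LEFT JOIN agents b ON a.agent_id = b.id
LEFT JOIN tickets c ON a.blocked_by = c.id

Result:
title          | agent | blocked_by   
---------------+-------+--------------
Timeout error  | Tina  | NULL         
Missing icon   | Tina  | Timeout error
Slow page load | Tina  | Missing icon 
Wrong total    | NULL  | Timeout error


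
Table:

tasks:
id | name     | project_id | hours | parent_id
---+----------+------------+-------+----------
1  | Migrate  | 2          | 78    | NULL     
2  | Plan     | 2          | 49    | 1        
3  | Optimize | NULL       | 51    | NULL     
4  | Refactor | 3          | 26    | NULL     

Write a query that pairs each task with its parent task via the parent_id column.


This is a self-join: tasks is joined to a second copy of itself, matching each row's parent_id to another row's id. Use LEFT JOIN so rows with parent_id=NULL are kept.
  - task 1 (Migrate): parent_id=NULL -> NULL
  - task 2 (Plan): parent_id=1 -> Migrate
  - task 3 (Optimize): parent_id=NULL -> NULL
  - task 4 (Refactor): parent_id=NULL -> NULL

SQL:
SELECT a.name AS item, b.name AS parent
FROM tasks a
LEFT JOIN tasks b ON a.parent_id = b.id

Result:
item     | parent 
---------+--------
Migrate  | NULL   
Plan     | Migrate
Optimize | NULL   
Refactor | NULL   


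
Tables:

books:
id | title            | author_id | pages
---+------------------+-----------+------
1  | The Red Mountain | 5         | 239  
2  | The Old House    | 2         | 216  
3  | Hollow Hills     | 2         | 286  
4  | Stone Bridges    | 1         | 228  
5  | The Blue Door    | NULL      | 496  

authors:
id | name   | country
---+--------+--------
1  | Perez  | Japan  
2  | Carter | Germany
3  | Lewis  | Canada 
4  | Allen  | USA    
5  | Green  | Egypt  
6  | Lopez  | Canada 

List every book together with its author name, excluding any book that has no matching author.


INNER JOIN keeps only books rows whose author_id matches an id in authors. Walk through each book:
  - book 1 (The Red Mountain): author_id=5 -> matches Green
  - book 2 (The Old House): author_id=2 -> matches Carter
  - book 3 (Hollow Hills): author_id=2 -> matches Carter
  - book 4 (Stone Bridges): author_id=1 -> matches Perez
  - book 5 (The Blue Door): author_id=NULL, no match -> dropped
So 1 of 5 rows is dropped.

SQL:
SELECT a.title, b.name AS author
FROM books a
INNER JOIN authors b ON a.author_id = b.id

Result:
title            | author
-----------------+-------
The Red Mountain | Green 
The Old House    | Carter
Hollow Hills     | Carter
Stone Bridges    | Perez 


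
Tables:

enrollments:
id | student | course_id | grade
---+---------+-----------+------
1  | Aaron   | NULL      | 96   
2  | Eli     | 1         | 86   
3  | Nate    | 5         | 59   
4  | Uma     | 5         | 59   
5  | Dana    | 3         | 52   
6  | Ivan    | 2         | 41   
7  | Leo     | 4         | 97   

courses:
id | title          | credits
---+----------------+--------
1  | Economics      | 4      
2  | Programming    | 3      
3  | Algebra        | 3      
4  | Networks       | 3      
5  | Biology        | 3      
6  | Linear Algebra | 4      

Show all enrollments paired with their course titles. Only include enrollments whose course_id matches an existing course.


INNER JOIN keeps only enrollments rows whose course_id matches an id in courses. Walk through each enrollment:
  - enrollment 1 (Aaron): course_id=NULL, no match -> dropped
  - enrollment 2 (Eli): course_id=1 -> matches Economics
  - enrollment 3 (Nate): course_id=5 -> matches Biology
  - enrollment 4 (Uma): course_id=5 -> matches Biology
  - enrollment 5 (Dana): course_id=3 -> matches Algebra
  - enrollment 6 (Ivan): course_id=2 -> matches Programming
  - enrollment 7 (Leo): course_id=4 -> matches Networks
So 1 of 7 rows is dropped.

SQL:
SELECT a.student, b.title AS course
FROM enrollments a
INNER JOIN courses b ON a.course_id = b.id

Result:
student | course     
--------+------------
Eli     | Economics  
Nate    | Biology    
Uma     | Biology    
Dana    | Algebra    
Ivan    | Programming
Leo     | Networks   


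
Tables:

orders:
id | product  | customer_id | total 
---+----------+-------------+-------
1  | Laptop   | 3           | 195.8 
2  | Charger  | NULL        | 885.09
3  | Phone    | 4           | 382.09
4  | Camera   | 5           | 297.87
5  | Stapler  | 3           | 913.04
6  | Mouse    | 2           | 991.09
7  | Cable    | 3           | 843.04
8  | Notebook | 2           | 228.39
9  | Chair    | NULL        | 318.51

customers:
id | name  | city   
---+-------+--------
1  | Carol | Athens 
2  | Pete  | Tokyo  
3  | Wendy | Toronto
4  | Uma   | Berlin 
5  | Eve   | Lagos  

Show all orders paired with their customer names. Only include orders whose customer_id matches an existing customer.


INNER JOIN keeps only orders rows whose customer_id matches an id in customers. Walk through each order:
  - order 1 (Laptop): customer_id=3 -> matches Wendy
  - order 2 (Charger): customer_id=NULL, no match -> dropped
  - order 3 (Phone): customer_id=4 -> matches Uma
  - order 4 (Camera): customer_id=5 -> matches Eve
  - order 5 (Stapler): customer_id=3 -> matches Wendy
  - order 6 (Mouse): customer_id=2 -> matches Pete
  - order 7 (Cable): customer_id=3 -> matches Wendy
  - order 8 (Notebook): customer_id=2 -> matches Pete
  - order 9 (Chair): customer_id=NULL, no match -> dropped
So 2 of 9 rows are dropped.

SQL:
SELECT a.product, b.name AS customer
FROM orders a
INNER JOIN customers b ON a.customer_id = b.id

Result:
product  | customer
---------+---------
Laptop   | Wendy   
Phone    | Uma     
Camera   | Eve     
Stapler  | Wendy   
Mouse    | Pete    
Cable    | Wendy   
Notebook | Pete    


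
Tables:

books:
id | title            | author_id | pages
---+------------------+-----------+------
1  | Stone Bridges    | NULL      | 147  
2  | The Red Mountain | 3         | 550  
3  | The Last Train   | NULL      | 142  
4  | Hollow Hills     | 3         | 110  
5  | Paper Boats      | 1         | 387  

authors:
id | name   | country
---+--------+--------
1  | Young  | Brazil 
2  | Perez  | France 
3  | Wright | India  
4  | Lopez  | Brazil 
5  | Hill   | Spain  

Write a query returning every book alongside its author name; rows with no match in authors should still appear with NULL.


LEFT JOIN keeps every row from books (the left table); where author_id has no match in authors, the author columns become NULL. Walk through each book:
  - book 1 (Stone Bridges): author_id=NULL, no match -> kept with NULL
  - book 2 (The Red Mountain): author_id=3 -> matches Wright
  - book 3 (The Last Train): author_id=NULL, no match -> kept with NULL
  - book 4 (Hollow Hills): author_id=3 -> matches Wright
  - book 5 (Paper Boats): author_id=1 -> matches Young
All 5 rows appear; 2 have NULL author.

SQL:
SELECT a.title, b.name AS author
FROM books a
LEFT JOIN authors b ON a.author_id = b.id

Result:
title            | author
-----------------+-------
Stone Bridges    | NULL  
The Red Mountain | Wright
The Last Train   | NULL  
Hollow Hills     | Wright
Paper Boats      | Young 


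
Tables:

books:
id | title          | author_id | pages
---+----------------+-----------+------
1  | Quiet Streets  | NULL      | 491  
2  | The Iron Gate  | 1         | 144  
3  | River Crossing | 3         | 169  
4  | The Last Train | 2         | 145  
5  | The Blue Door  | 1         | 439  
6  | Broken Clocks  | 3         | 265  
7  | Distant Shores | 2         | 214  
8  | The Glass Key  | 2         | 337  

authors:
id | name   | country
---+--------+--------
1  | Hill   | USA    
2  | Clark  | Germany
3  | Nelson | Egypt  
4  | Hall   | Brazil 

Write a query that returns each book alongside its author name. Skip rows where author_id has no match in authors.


INNER JOIN keeps only books rows whose author_id matches an id in authors. Walk through each book:
  - book 1 (Quiet Streets): author_id=NULL, no match -> dropped
  - book 2 (The Iron Gate): author_id=1 -> matches Hill
  - book 3 (River Crossing): author_id=3 -> matches Nelson
  - book 4 (The Last Train): author_id=2 -> matches Clark
  - book 5 (The Blue Door): author_id=1 -> matches Hill
  - book 6 (Broken Clocks): author_id=3 -> matches Nelson
  - book 7 (Distant Shores): author_id=2 -> matches Clark
  - book 8 (The Glass Key): author_id=2 -> matches Clark
So 1 of 8 rows is dropped.

SQL:
SELECT a.title, b.name AS author
FROM books a
INNER JOIN authors b ON a.author_id = b.id

Result:
title          | author
---------------+-------
The Iron Gate  | Hill  
River Crossing | Nelson
The Last Train | Clark 
The Blue Door  | Hill  
Broken Clocks  | Nelson
Distant Shores | Clark 
The Glass Key  | Clark 


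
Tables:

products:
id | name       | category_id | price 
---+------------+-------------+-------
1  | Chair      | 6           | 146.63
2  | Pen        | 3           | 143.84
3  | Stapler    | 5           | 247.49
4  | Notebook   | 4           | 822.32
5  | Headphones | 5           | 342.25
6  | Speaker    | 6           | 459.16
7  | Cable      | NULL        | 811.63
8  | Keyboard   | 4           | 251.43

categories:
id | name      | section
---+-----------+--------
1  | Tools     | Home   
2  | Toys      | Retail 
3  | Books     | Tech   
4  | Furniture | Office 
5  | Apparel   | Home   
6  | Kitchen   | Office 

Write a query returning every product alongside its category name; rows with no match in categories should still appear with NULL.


LEFT JOIN keeps every row from products (the left table); where category_id has no match in categories, the category columns become NULL. Walk through each product:
  - product 1 (Chair): category_id=6 -> matches Kitchen
  - product 2 (Pen): category_id=3 -> matches Books
  - product 3 (Stapler): category_id=5 -> matches Apparel
  - product 4 (Notebook): category_id=4 -> matches Furniture
  - product 5 (Headphones): category_id=5 -> matches Apparel
  - product 6 (Speaker): category_id=6 -> matches Kitchen
  - product 7 (Cable): category_id=NULL, no match -> kept with NULL
  - product 8 (Keyboard): category_id=4 -> matches Furniture
All 8 rows appear; 1 has NULL category.

SQL:
SELECT a.name, b.name AS category
FROM products a
LEFT JOIN categories b ON a.category_id = b.id

Result:
name       | category 
-----------+----------
Chair      | Kitchen  
Pen        | Books    
Stapler    | Apparel  
Notebook   | Furniture
Headphones | Apparel  
Speaker    | Kitchen  
Cable      | NULL     
Keyboard   | Furniture


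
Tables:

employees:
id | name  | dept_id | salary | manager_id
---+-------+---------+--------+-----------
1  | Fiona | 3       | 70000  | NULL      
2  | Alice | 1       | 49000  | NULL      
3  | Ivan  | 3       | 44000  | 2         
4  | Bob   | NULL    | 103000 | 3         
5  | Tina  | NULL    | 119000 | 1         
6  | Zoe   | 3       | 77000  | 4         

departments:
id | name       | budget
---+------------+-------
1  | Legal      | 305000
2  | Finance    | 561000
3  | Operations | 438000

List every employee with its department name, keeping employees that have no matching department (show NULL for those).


LEFT JOIN keeps every row from employees (the left table); where dept_id has no match in departments, the department columns become NULL. Walk through each employee:
  - employee 1 (Fiona): dept_id=3 -> matches Operations
  - employee 2 (Alice): dept_id=1 -> matches Legal
  - employee 3 (Ivan): dept_id=3 -> matches Operations
  - employee 4 (Bob): dept_id=NULL, no match -> kept with NULL
  - employee 5 (Tina): dept_id=NULL, no match -> kept with NULL
  - employee 6 (Zoe): dept_id=3 -> matches Operations
All 6 rows appear; 2 have NULL department.

SQL:
SELECT a.name, b.name AS department
FROM employees a
LEFT JOIN departments b ON a.dept_id = b.id

Result:
name  | department
------+-----------
Fiona | Operations
Alice | Legal     
Ivan  | Operations
Bob   | NULL      
Tina  | NULL      
Zoe   | Operations


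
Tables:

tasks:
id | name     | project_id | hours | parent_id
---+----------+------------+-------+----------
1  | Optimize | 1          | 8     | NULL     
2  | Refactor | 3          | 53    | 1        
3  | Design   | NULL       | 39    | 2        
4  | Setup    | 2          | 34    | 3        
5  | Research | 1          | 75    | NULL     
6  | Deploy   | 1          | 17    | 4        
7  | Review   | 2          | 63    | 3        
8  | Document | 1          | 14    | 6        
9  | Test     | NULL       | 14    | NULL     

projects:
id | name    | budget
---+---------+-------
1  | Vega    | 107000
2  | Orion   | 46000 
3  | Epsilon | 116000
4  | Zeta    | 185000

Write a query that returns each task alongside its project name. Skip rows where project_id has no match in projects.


INNER JOIN keeps only tasks rows whose project_id matches an id in projects. Walk through each task:
  - task 1 (Optimize): project_id=1 -> matches Vega
  - task 2 (Refactor): project_id=3 -> matches Epsilon
  - task 3 (Design): project_id=NULL, no match -> dropped
  - task 4 (Setup): project_id=2 -> matches Orion
  - task 5 (Research): project_id=1 -> matches Vega
  - task 6 (Deploy): project_id=1 -> matches Vega
  - task 7 (Review): project_id=2 -> matches Orion
  - task 8 (Document): project_id=1 -> matches Vega
  - task 9 (Test): project_id=NULL, no match -> dropped
So 2 of 9 rows are dropped.

SQL:
SELECT a.name, b.name AS project
FROM tasks a
INNER JOIN projects b ON a.project_id = b.id

Result:
name     | project
---------+--------
Optimize | Vega   
Refactor | Epsilon
Setup    | Orion  
Research | Vega   
Deploy   | Vega   
Review   | Orion  
Document | Vega   


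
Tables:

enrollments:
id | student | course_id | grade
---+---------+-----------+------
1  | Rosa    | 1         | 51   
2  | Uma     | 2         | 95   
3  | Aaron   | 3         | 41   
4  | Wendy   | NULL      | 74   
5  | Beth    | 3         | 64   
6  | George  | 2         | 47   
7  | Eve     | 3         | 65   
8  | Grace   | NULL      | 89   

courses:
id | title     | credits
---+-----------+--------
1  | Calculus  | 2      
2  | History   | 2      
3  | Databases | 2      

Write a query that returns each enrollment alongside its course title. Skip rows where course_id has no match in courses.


INNER JOIN keeps only enrollments rows whose course_id matches an id in courses. Walk through each enrollment:
  - enrollment 1 (Rosa): course_id=1 -> matches Calculus
  - enrollment 2 (Uma): course_id=2 -> matches History
  - enrollment 3 (Aaron): course_id=3 -> matches Databases
  - enrollment 4 (Wendy): course_id=NULL, no match -> dropped
  - enrollment 5 (Beth): course_id=3 -> matches Databases
  - enrollment 6 (George): course_id=2 -> matches History
  - enrollment 7 (Eve): course_id=3 -> matches Databases
  - enrollment 8 (Grace): course_id=NULL, no match -> dropped
So 2 of 8 rows are dropped.

SQL:
SELECT a.student, b.title AS course
FROM enrollments a
INNER JOIN courses b ON a.course_id = b.id

Result:
student | course   
--------+----------
Rosa    | Calculus 
Uma     | History  
Aaron   | Databases
Beth    | Databases
George  | History  
Eve     | Databases


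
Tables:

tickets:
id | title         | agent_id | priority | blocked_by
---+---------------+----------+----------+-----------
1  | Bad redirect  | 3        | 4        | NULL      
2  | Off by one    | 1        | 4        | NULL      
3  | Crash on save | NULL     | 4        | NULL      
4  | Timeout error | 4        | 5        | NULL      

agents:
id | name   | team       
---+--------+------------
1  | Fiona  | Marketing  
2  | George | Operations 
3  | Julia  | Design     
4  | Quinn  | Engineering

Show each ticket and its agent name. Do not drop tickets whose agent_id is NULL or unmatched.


LEFT JOIN keeps every row from tickets (the left table); where agent_id has no match in agents, the agent columns become NULL. Walk through each ticket:
  - ticket 1 (Bad redirect): agent_id=3 -> matches Julia
  - ticket 2 (Off by one): agent_id=1 -> matches Fiona
  - ticket 3 (Crash on save): agent_id=NULL, no match -> kept with NULL
  - ticket 4 (Timeout error): agent_id=4 -> matches Quinn
All 4 rows appear; 1 has NULL agent.

SQL:
SELECT a.title, b.name AS agent
FROM tickets a
LEFT JOIN agents b ON a.agent_id = b.id

Result:
title         | agent
--------------+------
Bad redirect  | Julia
Off by one    | Fiona
Crash on save | NULL 
Timeout error | Quinn


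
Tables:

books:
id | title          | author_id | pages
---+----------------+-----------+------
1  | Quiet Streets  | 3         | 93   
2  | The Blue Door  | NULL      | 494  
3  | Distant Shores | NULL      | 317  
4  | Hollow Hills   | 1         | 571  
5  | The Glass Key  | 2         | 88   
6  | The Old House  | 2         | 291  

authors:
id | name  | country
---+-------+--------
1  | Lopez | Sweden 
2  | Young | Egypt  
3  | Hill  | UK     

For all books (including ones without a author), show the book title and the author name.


LEFT JOIN keeps every row from books (the left table); where author_id has no match in authors, the author columns become NULL. Walk through each book:
  - book 1 (Quiet Streets): author_id=3 -> matches Hill
  - book 2 (The Blue Door): author_id=NULL, no match -> kept with NULL
  - book 3 (Distant Shores): author_id=NULL, no match -> kept with NULL
  - book 4 (Hollow Hills): author_id=1 -> matches Lopez
  - book 5 (The Glass Key): author_id=2 -> matches Young
  - book 6 (The Old House): author_id=2 -> matches Young
All 6 rows appear; 2 have NULL author.

SQL:
SELECT a.title, b.name AS author
FROM books a
LEFT JOIN authors b ON a.author_id = b.id

Result:
title          | author
---------------+-------
Quiet Streets  | Hill  
The Blue Door  | NULL  
Distant Shores | NULL  
Hollow Hills   | Lopez 
The Glass Key  | Young 
The Old House  | Young 


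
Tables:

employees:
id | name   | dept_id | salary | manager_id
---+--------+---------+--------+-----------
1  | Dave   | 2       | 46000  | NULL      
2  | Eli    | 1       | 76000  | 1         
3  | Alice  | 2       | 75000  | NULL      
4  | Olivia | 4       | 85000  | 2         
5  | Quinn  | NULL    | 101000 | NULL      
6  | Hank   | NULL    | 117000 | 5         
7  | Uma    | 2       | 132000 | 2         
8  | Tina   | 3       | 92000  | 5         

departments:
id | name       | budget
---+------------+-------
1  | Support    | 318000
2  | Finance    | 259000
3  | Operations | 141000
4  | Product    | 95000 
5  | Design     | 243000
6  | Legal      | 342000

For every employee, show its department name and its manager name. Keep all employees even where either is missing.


Two LEFT JOINs from the same base table employees: one to departments via dept_id, one to employees itself via manager_id. Both are LEFT so every employee is preserved.
Match against departments:
  - employee 1 (Dave): dept_id=2 -> matches Finance
  - employee 2 (Eli): dept_id=1 -> matches Support
  - employee 3 (Alice): dept_id=2 -> matches Finance
  - employee 4 (Olivia): dept_id=4 -> matches Product
  - employee 5 (Quinn): dept_id=NULL, no match -> kept with NULL
  - employee 6 (Hank): dept_id=NULL, no match -> kept with NULL
  - employee 7 (Uma): dept_id=2 -> matches Finance
  - employee 8 (Tina): dept_id=3 -> matches Operations
Match against employees (self):
  - employee 1 (Dave): manager_id=NULL -> NULL
  - employee 2 (Eli): manager_id=1 -> Dave
  - employee 3 (Alice): manager_id=NULL -> NULL
  - employee 4 (Olivia): manager_id=2 -> Eli
  - employee 5 (Quinn): manager_id=NULL -> NULL
  - employee 6 (Hank): manager_id=5 -> Quinn
  - employee 7 (Uma): manager_id=2 -> Eli
  - employee 8 (Tina): manager_id=5 -> Quinn

SQL:
SELECT a.name, b.name AS department, c.name AS manager
FROM employees a
LEFT JOIN departments b ON a.dept_id = b.id
LEFT JOIN employees c ON a.manager_id = c.id

Result:
name   | department | manager
-------+------------+--------
Dave   | Finance    | NULL   
Eli    | Support    | Dave   
Alice  | Finance    | NULL   
Olivia | Product    | Eli    
Quinn  | NULL       | NULL   
Hank   | NULL       | Quinn  
Uma    | Finance    | Eli    
Tina   | Operations | Quinn  


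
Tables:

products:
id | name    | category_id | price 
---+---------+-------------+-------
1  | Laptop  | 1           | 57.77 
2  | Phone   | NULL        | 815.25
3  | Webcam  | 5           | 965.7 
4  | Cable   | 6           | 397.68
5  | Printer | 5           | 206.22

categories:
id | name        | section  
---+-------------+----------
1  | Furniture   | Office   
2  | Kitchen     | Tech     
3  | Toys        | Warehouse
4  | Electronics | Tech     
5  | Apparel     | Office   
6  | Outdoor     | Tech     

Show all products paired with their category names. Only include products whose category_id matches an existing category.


INNER JOIN keeps only products rows whose category_id matches an id in categories. Walk through each product:
  - product 1 (Laptop): category_id=1 -> matches Furniture
  - product 2 (Phone): category_id=NULL, no match -> dropped
  - product 3 (Webcam): category_id=5 -> matches Apparel
  - product 4 (Cable): category_id=6 -> matches Outdoor
  - product 5 (Printer): category_id=5 -> matches Apparel
So 1 of 5 rows is dropped.

SQL:
SELECT a.name, b.name AS category
FROM products a
INNER JOIN categories b ON a.category_id = b.id

Result:
name    | category 
--------+----------
Laptop  | Furniture
Webcam  | Apparel  
Cable   | Outdoor  
Printer | Apparel  


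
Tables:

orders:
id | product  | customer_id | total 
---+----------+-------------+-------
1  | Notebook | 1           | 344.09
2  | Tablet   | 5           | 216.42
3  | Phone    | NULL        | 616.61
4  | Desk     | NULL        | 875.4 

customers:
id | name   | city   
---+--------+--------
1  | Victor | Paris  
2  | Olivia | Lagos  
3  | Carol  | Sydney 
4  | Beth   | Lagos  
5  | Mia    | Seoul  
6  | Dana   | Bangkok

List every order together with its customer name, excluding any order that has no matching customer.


INNER JOIN keeps only orders rows whose customer_id matches an id in customers. Walk through each order:
  - order 1 (Notebook): customer_id=1 -> matches Victor
  - order 2 (Tablet): customer_id=5 -> matches Mia
  - order 3 (Phone): customer_id=NULL, no match -> dropped
  - order 4 (Desk): customer_id=NULL, no match -> dropped
So 2 of 4 rows are dropped.

SQL:
SELECT a.product, b.name AS customer
FROM orders a
INNER JOIN customers b ON a.customer_id = b.id

Result:
product  | customer
---------+---------
Notebook | Victor  
Tablet   | Mia     


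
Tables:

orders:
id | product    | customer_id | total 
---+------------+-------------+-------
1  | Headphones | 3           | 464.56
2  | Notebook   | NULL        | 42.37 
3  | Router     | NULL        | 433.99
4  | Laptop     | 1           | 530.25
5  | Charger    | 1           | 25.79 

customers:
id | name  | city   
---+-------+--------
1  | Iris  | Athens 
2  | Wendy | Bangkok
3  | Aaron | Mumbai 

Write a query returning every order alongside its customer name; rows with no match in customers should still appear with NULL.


LEFT JOIN keeps every row from orders (the left table); where customer_id has no match in customers, the customer columns become NULL. Walk through each order:
  - order 1 (Headphones): customer_id=3 -> matches Aaron
  - order 2 (Notebook): customer_id=NULL, no match -> kept with NULL
  - order 3 (Router): customer_id=NULL, no match -> kept with NULL
  - order 4 (Laptop): customer_id=1 -> matches Iris
  - order 5 (Charger): customer_id=1 -> matches Iris
All 5 rows appear; 2 have NULL customer.

SQL:
SELECT a.product, b.name AS customer
FROM orders a
LEFT JOIN customers b ON a.customer_id = b.id

Result:
product    | customer
-----------+---------
Headphones | Aaron   
Notebook   | NULL    
Router     | NULL    
Laptop     | Iris    
Charger    | Iris    


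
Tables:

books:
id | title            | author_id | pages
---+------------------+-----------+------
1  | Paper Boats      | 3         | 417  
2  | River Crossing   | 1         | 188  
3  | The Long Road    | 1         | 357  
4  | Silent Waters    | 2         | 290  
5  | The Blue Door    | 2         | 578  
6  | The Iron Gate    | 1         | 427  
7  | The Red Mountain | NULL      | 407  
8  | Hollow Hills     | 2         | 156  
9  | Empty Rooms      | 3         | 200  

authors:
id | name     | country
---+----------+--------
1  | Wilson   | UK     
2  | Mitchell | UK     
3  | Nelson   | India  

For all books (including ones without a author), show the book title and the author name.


LEFT JOIN keeps every row from books (the left table); where author_id has no match in authors, the author columns become NULL. Walk through each book:
  - book 1 (Paper Boats): author_id=3 -> matches Nelson
  - book 2 (River Crossing): author_id=1 -> matches Wilson
  - book 3 (The Long Road): author_id=1 -> matches Wilson
  - book 4 (Silent Waters): author_id=2 -> matches Mitchell
  - book 5 (The Blue Door): author_id=2 -> matches Mitchell
  - book 6 (The Iron Gate): author_id=1 -> matches Wilson
  - book 7 (The Red Mountain): author_id=NULL, no match -> kept with NULL
  - book 8 (Hollow Hills): author_id=2 -> matches Mitchell
  - book 9 (Empty Rooms): author_id=3 -> matches Nelson
All 9 rows appear; 1 has NULL author.

SQL:
SELECT a.title, b.name AS author
FROM books a
LEFT JOIN authors b ON a.author_id = b.id

Result:
title            | author  
-----------------+---------
Paper Boats      | Nelson  
River Crossing   | Wilson  
The Long Road    | Wilson  
Silent Waters    | Mitchell
The Blue Door    | Mitchell
The Iron Gate    | Wilson  
The Red Mountain | NULL    
Hollow Hills     | Mitchell
Empty Rooms      | Nelson  


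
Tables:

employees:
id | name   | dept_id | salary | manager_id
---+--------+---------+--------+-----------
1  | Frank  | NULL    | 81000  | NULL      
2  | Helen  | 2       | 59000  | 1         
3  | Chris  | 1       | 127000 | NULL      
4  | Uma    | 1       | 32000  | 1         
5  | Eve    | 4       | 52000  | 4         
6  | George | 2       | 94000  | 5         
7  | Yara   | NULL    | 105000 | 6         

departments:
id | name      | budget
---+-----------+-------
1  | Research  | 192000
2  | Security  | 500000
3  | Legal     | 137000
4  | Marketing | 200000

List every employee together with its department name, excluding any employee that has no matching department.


INNER JOIN keeps only employees rows whose dept_id matches an id in departments. Walk through each employee:
  - employee 1 (Frank): dept_id=NULL, no match -> dropped
  - employee 2 (Helen): dept_id=2 -> matches Security
  - employee 3 (Chris): dept_id=1 -> matches Research
  - employee 4 (Uma): dept_id=1 -> matches Research
  - employee 5 (Eve): dept_id=4 -> matches Marketing
  - employee 6 (George): dept_id=2 -> matches Security
  - employee 7 (Yara): dept_id=NULL, no match -> dropped
So 2 of 7 rows are dropped.

SQL:
SELECT a.name, b.name AS department
FROM employees a
INNER JOIN departments b ON a.dept_id = b.id

Result:
name   | department
-------+-----------
Helen  | Security  
Chris  | Research  
Uma    | Research  
Eve    | Marketing 
George | Security  


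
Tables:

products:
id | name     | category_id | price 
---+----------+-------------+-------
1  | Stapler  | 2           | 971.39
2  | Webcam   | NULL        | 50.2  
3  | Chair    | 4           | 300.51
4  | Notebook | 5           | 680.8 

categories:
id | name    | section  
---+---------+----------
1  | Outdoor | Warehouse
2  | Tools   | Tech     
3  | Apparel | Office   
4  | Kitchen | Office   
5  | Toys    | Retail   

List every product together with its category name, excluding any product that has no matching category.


INNER JOIN keeps only products rows whose category_id matches an id in categories. Walk through each product:
  - product 1 (Stapler): category_id=2 -> matches Tools
  - product 2 (Webcam): category_id=NULL, no match -> dropped
  - product 3 (Chair): category_id=4 -> matches Kitchen
  - product 4 (Notebook): category_id=5 -> matches Toys
So 1 of 4 rows is dropped.

SQL:
SELECT a.name, b.name AS category
FROM products a
INNER JOIN categories b ON a.category_id = b.id

Result:
name     | category
---------+---------
Stapler  | Tools   
Chair    | Kitchen 
Notebook | Toys    
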